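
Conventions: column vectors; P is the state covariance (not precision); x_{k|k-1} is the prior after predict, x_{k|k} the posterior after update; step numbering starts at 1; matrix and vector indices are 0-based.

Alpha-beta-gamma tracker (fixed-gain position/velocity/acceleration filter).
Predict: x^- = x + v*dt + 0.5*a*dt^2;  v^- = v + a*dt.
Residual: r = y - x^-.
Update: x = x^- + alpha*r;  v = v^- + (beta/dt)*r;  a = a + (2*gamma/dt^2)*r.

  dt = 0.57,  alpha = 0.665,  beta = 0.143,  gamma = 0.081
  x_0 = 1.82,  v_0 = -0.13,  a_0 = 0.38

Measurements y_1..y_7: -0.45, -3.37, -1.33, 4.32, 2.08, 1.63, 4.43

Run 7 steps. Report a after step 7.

step 1: x_pred=1.8076  r=-2.2576  x^+=0.3063  v^+=-0.4798  a^+=-0.7457
step 2: x_pred=-0.0883  r=-3.2817  x^+=-2.2706  v^+=-1.7281  a^+=-2.3820
step 3: x_pred=-3.6426  r=2.3126  x^+=-2.1047  v^+=-2.5057  a^+=-1.2289
step 4: x_pred=-3.7326  r=8.0526  x^+=1.6224  v^+=-1.1859  a^+=2.7863
step 5: x_pred=1.3990  r=0.6810  x^+=1.8519  v^+=0.5731  a^+=3.1258
step 6: x_pred=2.6863  r=-1.0563  x^+=1.9839  v^+=2.0898  a^+=2.5991
step 7: x_pred=3.5973  r=0.8327  x^+=4.1510  v^+=3.7802  a^+=3.0143

a_post = 3.0143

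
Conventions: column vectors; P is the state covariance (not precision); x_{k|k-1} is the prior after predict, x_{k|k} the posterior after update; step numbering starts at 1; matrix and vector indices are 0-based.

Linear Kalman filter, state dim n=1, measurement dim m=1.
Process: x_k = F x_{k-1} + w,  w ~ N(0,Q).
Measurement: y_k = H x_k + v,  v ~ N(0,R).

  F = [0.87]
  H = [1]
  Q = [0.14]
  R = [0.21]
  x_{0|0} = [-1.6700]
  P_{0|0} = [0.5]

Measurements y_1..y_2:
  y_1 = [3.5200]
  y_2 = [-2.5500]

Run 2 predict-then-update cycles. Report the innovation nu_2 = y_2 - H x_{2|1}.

innov = [-4.3652]

step 1: x^-=[-1.4529]  P^-=[0.5185]  S=[0.7285]  K=[0.7117]  nu=[4.9729]  x^+=[2.0864]  P^+=[0.1495]
step 2: x^-=[1.8152]  P^-=[0.2531]  S=[0.4631]  K=[0.5466]  nu=[-4.3652]  x^+=[-0.5707]  P^+=[0.1148]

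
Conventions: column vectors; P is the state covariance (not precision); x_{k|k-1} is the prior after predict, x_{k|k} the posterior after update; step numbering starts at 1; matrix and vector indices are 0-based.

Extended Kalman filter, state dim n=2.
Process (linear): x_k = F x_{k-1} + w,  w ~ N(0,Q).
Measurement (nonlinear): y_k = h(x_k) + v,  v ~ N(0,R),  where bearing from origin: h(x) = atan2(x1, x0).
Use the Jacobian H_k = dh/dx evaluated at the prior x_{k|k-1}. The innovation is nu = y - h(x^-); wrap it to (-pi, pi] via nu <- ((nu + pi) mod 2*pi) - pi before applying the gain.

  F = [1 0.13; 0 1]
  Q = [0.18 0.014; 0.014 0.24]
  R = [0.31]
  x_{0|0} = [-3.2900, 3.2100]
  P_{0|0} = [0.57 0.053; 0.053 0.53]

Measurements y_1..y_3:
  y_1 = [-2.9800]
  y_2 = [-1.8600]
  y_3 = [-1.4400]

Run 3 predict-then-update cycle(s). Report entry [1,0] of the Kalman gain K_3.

K[1,0] = -0.6810

step 1: x^-=[-2.8727, 3.2100]  P^-=[0.7727 0.1359; 0.1359 0.7700]  H_jac=[-0.1730 -0.1548]  S=[0.3589]  K=[-0.4311; -0.3977]  nu=[1.0024]  x^+=[-3.3049, 2.8114]  P^+=[0.7060 0.0744; 0.0744 0.7132]
step 2: x^-=[-2.9394, 2.8114]  P^-=[0.9174 0.1811; 0.1811 0.9532]  H_jac=[-0.1699 -0.1777]  S=[0.3775]  K=[-0.4982; -0.5301]  nu=[2.0447]  x^+=[-3.9581, 1.7274]  P^+=[0.8237 0.0814; 0.0814 0.8471]
step 3: x^-=[-3.7335, 1.7274]  P^-=[1.0392 0.2055; 0.2055 1.0871]  H_jac=[-0.1021 -0.2206]  S=[0.3830]  K=[-0.3953; -0.6810]  nu=[2.1349]  x^+=[-4.5775, 0.2735]  P^+=[0.9793 0.1024; 0.1024 0.9095]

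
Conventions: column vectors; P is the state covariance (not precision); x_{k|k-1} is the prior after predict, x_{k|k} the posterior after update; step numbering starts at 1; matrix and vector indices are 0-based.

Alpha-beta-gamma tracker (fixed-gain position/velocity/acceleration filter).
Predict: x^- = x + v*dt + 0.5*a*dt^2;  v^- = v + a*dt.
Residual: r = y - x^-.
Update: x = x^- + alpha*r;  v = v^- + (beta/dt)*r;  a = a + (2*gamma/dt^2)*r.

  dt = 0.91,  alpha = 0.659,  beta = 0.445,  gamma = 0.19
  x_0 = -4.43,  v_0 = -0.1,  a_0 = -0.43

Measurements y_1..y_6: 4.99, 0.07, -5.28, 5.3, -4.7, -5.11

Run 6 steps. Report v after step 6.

step 1: x_pred=-4.6990  r=9.6890  x^+=1.6860  v^+=4.2467  a^+=4.0161
step 2: x_pred=7.2135  r=-7.1435  x^+=2.5059  v^+=4.4082  a^+=0.7381
step 3: x_pred=6.8230  r=-12.1030  x^+=-1.1529  v^+=-0.8386  a^+=-4.8157
step 4: x_pred=-3.9100  r=9.2100  x^+=2.1594  v^+=-0.7171  a^+=-0.5894
step 5: x_pred=1.2627  r=-5.9627  x^+=-2.6667  v^+=-4.1694  a^+=-3.3256
step 6: x_pred=-7.8378  r=2.7278  x^+=-6.0402  v^+=-5.8618  a^+=-2.0739

v_post = -5.8618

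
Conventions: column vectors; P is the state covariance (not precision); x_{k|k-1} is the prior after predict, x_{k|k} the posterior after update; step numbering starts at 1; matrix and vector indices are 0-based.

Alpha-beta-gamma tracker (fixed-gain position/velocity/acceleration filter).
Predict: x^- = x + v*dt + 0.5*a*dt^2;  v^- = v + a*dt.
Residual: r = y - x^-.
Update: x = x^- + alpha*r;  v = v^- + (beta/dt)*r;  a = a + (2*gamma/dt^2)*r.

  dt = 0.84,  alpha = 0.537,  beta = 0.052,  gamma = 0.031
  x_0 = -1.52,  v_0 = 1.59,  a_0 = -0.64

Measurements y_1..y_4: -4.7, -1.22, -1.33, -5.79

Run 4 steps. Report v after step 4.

v_post = -1.6221

step 1: x_pred=-0.4102  r=-4.2898  x^+=-2.7138  v^+=0.7868  a^+=-1.0169
step 2: x_pred=-2.4116  r=1.1916  x^+=-1.7717  v^+=0.0064  a^+=-0.9122
step 3: x_pred=-2.0882  r=0.7582  x^+=-1.6811  v^+=-0.7130  a^+=-0.8456
step 4: x_pred=-2.5783  r=-3.2117  x^+=-4.3030  v^+=-1.6221  a^+=-1.1278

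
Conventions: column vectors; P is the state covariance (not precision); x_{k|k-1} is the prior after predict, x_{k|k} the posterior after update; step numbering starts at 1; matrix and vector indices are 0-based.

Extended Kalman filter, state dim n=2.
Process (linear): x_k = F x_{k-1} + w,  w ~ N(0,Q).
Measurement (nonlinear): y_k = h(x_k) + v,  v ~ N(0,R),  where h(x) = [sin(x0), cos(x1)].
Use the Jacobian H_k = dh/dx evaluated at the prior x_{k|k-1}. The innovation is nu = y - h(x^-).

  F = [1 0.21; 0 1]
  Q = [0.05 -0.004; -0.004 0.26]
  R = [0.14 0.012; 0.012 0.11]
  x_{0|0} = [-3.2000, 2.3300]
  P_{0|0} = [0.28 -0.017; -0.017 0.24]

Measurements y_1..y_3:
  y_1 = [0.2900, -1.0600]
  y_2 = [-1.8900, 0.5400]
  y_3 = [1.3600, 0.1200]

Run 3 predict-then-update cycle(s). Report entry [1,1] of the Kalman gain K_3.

K[1,1] = -0.8306

step 1: x^-=[-2.7107, 2.3300]  P^-=[0.3334 0.0294; 0.0294 0.5000]  H_jac=[-0.9086 0.0000; 0.0000 -0.7254]  S=[0.4153 0.0314; 0.0314 0.3731]  K=[-0.7299 0.0042; 0.0092 -0.9729]  nu=[0.7077, -0.3717]  x^+=[-3.2288, 2.6981]  P^+=[0.1124 0.0114; 0.0114 0.1474]
step 2: x^-=[-2.6622, 2.6981]  P^-=[0.1737 0.0384; 0.0384 0.4074]  H_jac=[-0.8873 0.0000; 0.0000 -0.4291]  S=[0.2768 0.0266; 0.0266 0.1850]  K=[-0.5560 -0.0090; -0.0326 -0.9402]  nu=[-1.4288, 1.4433]  x^+=[-1.8808, 1.3878]  P^+=[0.0879 0.0179; 0.0179 0.2419]
step 3: x^-=[-1.5893, 1.3878]  P^-=[0.1560 0.0647; 0.0647 0.5019]  H_jac=[-0.0185 0.0000; 0.0000 -0.9833]  S=[0.1401 0.0132; 0.0132 0.5953]  K=[-0.0106 -0.1066; 0.0696 -0.8306]  nu=[2.3598, -0.0619]  x^+=[-1.6078, 1.6035]  P^+=[0.1492 0.0121; 0.0121 0.0921]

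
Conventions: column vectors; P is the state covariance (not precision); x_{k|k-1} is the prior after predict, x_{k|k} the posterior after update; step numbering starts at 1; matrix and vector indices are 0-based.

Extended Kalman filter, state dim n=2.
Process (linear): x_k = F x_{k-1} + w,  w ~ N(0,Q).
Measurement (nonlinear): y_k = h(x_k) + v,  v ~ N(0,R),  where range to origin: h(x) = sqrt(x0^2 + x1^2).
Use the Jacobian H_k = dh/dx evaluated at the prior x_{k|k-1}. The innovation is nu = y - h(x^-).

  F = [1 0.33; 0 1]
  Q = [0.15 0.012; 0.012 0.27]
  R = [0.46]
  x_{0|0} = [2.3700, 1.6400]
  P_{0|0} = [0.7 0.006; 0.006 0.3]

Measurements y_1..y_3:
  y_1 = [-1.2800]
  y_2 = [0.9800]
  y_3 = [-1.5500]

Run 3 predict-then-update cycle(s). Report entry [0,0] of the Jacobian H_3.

H_jac[0,0] = 0.6724

step 1: x^-=[2.9112, 1.6400]  P^-=[0.8866 0.1170; 0.1170 0.5700]  H_jac=[0.8713 0.4908]  S=[1.3704]  K=[0.6056; 0.2785]  nu=[-4.6214]  x^+=[0.1125, 0.3528]  P^+=[0.3840 -0.1142; -0.1142 0.4637]
step 2: x^-=[0.2290, 0.3528]  P^-=[0.5092 0.0509; 0.0509 0.7337]  H_jac=[0.5444 0.8388]  S=[1.1736]  K=[0.2726; 0.5480]  nu=[0.5594]  x^+=[0.3814, 0.6594]  P^+=[0.4220 -0.1244; -0.1244 0.3813]
step 3: x^-=[0.5990, 0.6594]  P^-=[0.5314 0.0134; 0.0134 0.6513]  H_jac=[0.6724 0.7402]  S=[1.0704]  K=[0.3431; 0.4587]  nu=[-2.4408]  x^+=[-0.2384, -0.4604]  P^+=[0.4054 -0.1551; -0.1551 0.4260]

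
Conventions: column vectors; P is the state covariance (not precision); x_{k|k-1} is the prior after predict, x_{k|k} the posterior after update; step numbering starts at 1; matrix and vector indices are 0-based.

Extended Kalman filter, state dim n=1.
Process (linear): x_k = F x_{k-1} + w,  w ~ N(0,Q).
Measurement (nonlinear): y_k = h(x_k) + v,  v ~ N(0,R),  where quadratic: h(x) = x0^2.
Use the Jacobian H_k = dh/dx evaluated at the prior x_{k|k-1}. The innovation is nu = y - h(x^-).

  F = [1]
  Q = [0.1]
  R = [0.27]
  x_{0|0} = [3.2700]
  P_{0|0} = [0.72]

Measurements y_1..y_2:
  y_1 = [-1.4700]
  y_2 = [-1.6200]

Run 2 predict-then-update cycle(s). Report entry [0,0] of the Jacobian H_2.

step 1: x^-=[3.2700]  P^-=[0.8200]  H_jac=[6.5400]  S=[35.3427]  K=[0.1517]  nu=[-12.1629]  x^+=[1.4244]  P^+=[0.0063]
step 2: x^-=[1.4244]  P^-=[0.1063]  H_jac=[2.8489]  S=[1.1325]  K=[0.2673]  nu=[-3.6490]  x^+=[0.4490]  P^+=[0.0253]

H_jac[0,0] = 2.8489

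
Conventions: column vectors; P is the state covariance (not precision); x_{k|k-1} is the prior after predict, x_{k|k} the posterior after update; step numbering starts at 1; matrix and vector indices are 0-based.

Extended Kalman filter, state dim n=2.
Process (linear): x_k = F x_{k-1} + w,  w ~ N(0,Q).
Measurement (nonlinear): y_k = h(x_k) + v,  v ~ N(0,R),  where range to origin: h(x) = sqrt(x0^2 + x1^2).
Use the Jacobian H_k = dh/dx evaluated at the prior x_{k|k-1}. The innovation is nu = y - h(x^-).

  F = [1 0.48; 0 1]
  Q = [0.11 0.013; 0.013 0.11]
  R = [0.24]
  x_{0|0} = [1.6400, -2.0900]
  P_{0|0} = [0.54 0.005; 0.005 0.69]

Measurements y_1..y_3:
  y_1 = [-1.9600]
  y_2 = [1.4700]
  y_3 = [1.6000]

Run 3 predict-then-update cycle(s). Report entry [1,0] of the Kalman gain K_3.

K[1,0] = 0.3225

step 1: x^-=[0.6368, -2.0900]  P^-=[0.8138 0.3492; 0.3492 0.8000]  H_jac=[0.2915 -0.9566]  S=[0.8465]  K=[-0.1144; -0.7838]  nu=[-4.1449]  x^+=[1.1111, 1.1589]  P^+=[0.8027 0.2733; 0.2733 0.2799]
step 2: x^-=[1.6674, 1.1589]  P^-=[1.2395 0.4206; 0.4206 0.3899]  H_jac=[0.8211 0.5707]  S=[1.5971]  K=[0.7876; 0.3556]  nu=[-0.5606]  x^+=[1.2258, 0.9596]  P^+=[0.2488 -0.0267; -0.0267 0.1879]
step 3: x^-=[1.6864, 0.9596]  P^-=[0.3764 0.0765; 0.0765 0.2979]  H_jac=[0.8692 0.4945]  S=[0.6630]  K=[0.5505; 0.3225]  nu=[-0.3403]  x^+=[1.4991, 0.8498]  P^+=[0.1755 -0.0412; -0.0412 0.2290]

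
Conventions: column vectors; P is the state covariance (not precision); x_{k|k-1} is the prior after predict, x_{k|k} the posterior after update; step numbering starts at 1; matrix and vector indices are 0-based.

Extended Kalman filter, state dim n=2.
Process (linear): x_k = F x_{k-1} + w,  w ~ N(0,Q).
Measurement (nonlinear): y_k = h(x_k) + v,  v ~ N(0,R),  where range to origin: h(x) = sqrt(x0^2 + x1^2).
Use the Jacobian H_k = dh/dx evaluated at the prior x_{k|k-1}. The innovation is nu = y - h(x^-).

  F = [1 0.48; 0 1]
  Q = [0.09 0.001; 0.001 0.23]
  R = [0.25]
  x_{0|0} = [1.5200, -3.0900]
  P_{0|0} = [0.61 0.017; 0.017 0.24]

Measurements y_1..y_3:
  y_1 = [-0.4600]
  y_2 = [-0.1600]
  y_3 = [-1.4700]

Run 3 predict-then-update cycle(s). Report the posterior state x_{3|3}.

x_post = [1.2013, 0.5769]

step 1: x^-=[0.0368, -3.0900]  P^-=[0.7716 0.1332; 0.1332 0.4700]  H_jac=[0.0119 -0.9999]  S=[0.7169]  K=[-0.1730; -0.6534]  nu=[-3.5502]  x^+=[0.6509, -0.7704]  P^+=[0.7502 0.0522; 0.0522 0.1640]
step 2: x^-=[0.2811, -0.7704]  P^-=[0.9280 0.1319; 0.1319 0.3940]  H_jac=[0.3428 -0.9394]  S=[0.6218]  K=[0.3124; -0.5225]  nu=[-0.9801]  x^+=[-0.0250, -0.2583]  P^+=[0.8674 0.2334; 0.2334 0.2242]
step 3: x^-=[-0.1490, -0.2583]  P^-=[1.2331 0.3420; 0.3420 0.4542]  H_jac=[-0.4997 -0.8662]  S=[1.1947]  K=[-0.7637; -0.4723]  nu=[-1.7682]  x^+=[1.2013, 0.5769]  P^+=[0.5363 -0.0890; -0.0890 0.1877]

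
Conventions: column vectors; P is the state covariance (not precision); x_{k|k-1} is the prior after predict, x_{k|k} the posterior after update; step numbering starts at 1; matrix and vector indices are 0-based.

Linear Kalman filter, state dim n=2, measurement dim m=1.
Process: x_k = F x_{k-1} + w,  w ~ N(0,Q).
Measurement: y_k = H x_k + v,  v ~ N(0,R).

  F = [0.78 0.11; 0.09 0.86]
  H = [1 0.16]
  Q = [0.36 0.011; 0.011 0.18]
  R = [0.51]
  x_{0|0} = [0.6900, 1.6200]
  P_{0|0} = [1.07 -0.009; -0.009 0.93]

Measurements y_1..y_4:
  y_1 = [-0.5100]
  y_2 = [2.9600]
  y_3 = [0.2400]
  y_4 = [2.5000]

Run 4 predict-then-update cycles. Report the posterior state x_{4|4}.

x_post = [1.4757, 1.4031]

step 1: x^-=[0.7164, 1.4553]  P^-=[1.0207 0.1680; 0.1680 0.8751]  S=[1.6068]  K=[0.6519; 0.1917]  nu=[-1.4592]  x^+=[-0.2349, 1.1756]  P^+=[0.3377 -0.0328; -0.0328 0.8161]
step 2: x^-=[-0.0539, 0.9899]  P^-=[0.5697 0.0896; 0.0896 0.7812]  S=[1.1284]  K=[0.5176; 0.1902]  nu=[2.8556]  x^+=[1.4241, 1.5329]  P^+=[0.2674 -0.0215; -0.0215 0.7404]
step 3: x^-=[1.2794, 1.4464]  P^-=[0.5280 0.0852; 0.0852 0.7265]  S=[1.0838]  K=[0.4997; 0.1858]  nu=[-1.2708]  x^+=[0.6444, 1.2103]  P^+=[0.2573 -0.0155; -0.0155 0.6890]
step 4: x^-=[0.6357, 1.0988]  P^-=[0.5222 0.0837; 0.0837 0.6893]  S=[1.0767]  K=[0.4975; 0.1802]  nu=[1.6885]  x^+=[1.4757, 1.4031]  P^+=[0.2558 -0.0128; -0.0128 0.6543]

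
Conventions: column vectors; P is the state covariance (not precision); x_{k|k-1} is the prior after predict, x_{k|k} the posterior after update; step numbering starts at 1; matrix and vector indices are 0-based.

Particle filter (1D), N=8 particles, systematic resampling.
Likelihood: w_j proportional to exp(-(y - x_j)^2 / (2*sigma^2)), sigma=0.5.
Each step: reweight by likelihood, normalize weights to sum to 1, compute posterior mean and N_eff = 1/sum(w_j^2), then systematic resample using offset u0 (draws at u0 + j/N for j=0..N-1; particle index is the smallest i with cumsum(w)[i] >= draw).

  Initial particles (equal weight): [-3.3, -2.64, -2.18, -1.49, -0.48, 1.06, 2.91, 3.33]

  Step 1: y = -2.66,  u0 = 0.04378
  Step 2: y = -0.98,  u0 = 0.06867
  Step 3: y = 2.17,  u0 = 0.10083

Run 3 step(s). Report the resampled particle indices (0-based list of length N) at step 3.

step 1: w=[0.2064, 0.4679, 0.2954, 0.0303, 0.0000, 0.0000, 0.0000, 0.0000]  mean=-2.6054  Neff=2.8597  idx=[0, 0, 1, 1, 1, 1, 2, 2]
step 2: w=[0.0002, 0.0002, 0.0315, 0.0315, 0.0315, 0.0315, 0.4369, 0.4369]  mean=-2.2382  Neff=2.5923  idx=[4, 6, 6, 6, 7, 7, 7, 7]
step 3: w=[0.0000, 0.1429, 0.1429, 0.1429, 0.1429, 0.1429, 0.1429, 0.1429]  mean=-2.1800  Neff=7.0004  idx=[1, 2, 3, 4, 5, 6, 6, 7]

resampled_idx = [1, 2, 3, 4, 5, 6, 6, 7]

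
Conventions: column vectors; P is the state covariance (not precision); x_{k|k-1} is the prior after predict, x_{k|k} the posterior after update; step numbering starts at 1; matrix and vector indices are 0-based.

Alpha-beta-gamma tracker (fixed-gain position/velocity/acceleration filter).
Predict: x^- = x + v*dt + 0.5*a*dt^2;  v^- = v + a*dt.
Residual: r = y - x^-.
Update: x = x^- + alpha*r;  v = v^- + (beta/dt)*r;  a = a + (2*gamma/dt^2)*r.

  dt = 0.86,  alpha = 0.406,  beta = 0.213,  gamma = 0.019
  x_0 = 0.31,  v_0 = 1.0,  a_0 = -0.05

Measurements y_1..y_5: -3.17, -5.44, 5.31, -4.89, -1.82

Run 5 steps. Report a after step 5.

a_post = -0.2271

step 1: x_pred=1.1515  r=-4.3215  x^+=-0.6030  v^+=-0.1133  a^+=-0.2720
step 2: x_pred=-0.8011  r=-4.6389  x^+=-2.6845  v^+=-1.4962  a^+=-0.5104
step 3: x_pred=-4.1600  r=9.4700  x^+=-0.3152  v^+=0.4103  a^+=-0.0238
step 4: x_pred=0.0289  r=-4.9189  x^+=-1.9682  v^+=-0.8284  a^+=-0.2765
step 5: x_pred=-2.7829  r=0.9629  x^+=-2.3920  v^+=-0.8278  a^+=-0.2271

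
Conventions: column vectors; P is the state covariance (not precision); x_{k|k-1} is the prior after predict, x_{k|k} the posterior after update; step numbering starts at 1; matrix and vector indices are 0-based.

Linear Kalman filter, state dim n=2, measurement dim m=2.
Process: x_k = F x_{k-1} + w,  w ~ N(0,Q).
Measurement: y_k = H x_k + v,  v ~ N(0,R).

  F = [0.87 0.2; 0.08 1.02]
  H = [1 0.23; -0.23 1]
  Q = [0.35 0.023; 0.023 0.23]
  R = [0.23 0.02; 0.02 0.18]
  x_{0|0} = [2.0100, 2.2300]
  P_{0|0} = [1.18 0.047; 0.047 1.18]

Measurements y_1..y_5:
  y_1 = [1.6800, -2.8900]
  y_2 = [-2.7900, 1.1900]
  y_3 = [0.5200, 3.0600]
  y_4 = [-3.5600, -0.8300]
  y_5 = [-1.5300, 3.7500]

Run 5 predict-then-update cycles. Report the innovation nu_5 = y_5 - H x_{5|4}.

innov = [0.6743, 3.8995]

step 1: x^-=[2.1947, 2.4354]  P^-=[1.3067 0.3883; 0.3883 1.4729]  S=[1.7932 0.4260; 0.4260 1.5434]  K=[0.8187 -0.1691; 0.2060 0.8396]  nu=[-1.0748, -4.8206]  x^+=[2.1299, -1.8334]  P^+=[0.1787 0.0270; 0.0270 0.1615]
step 2: x^-=[1.4863, -1.6997]  P^-=[0.5011 0.0928; 0.0928 0.4035]  S=[0.7952 0.0854; 0.0854 0.5674]  K=[0.6722 -0.1408; 0.1637 0.6490]  nu=[-3.8854, 3.2315]  x^+=[-1.5805, -0.2385]  P^+=[0.1468 0.0219; 0.0219 0.1251]
step 3: x^-=[-1.4227, -0.3697]  P^-=[0.4737 0.0785; 0.0785 0.3647]  S=[0.7591 0.0693; 0.0693 0.5336]  K=[0.6608 -0.1429; 0.1565 0.6293]  nu=[2.0277, 3.1024]  x^+=[-0.5259, 1.8998]  P^+=[0.1444 0.0207; 0.0207 0.1212]
step 4: x^-=[-0.0776, 1.8958]  P^-=[0.4713 0.0765; 0.0765 0.3604]  S=[0.7556 0.0669; 0.0669 0.5301]  K=[0.6598 -0.1435; 0.1554 0.6270]  nu=[-3.9185, -2.7436]  x^+=[-2.2692, -0.4333]  P^+=[0.1442 0.0205; 0.0205 0.1207]
step 5: x^-=[-2.0609, -0.6235]  P^-=[0.4711 0.0762; 0.0762 0.3598]  S=[0.7552 0.0666; 0.0666 0.5297]  K=[0.6597 -0.1436; 0.1552 0.6267]  nu=[0.6743, 3.8995]  x^+=[-2.1761, 1.9250]  P^+=[0.1441 0.0205; 0.0205 0.1206]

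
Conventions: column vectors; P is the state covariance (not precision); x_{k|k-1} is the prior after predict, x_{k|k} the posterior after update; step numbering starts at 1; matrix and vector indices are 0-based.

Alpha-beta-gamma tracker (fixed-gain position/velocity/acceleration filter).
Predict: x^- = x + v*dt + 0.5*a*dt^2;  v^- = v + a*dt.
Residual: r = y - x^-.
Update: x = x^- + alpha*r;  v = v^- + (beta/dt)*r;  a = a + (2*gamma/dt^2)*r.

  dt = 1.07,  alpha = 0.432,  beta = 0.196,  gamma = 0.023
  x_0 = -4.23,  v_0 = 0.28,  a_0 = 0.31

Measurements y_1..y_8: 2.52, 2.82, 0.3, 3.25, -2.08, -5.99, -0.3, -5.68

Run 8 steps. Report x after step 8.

step 1: x_pred=-3.7529  r=6.2729  x^+=-1.0430  v^+=1.7608  a^+=0.5620
step 2: x_pred=1.1627  r=1.6573  x^+=1.8787  v^+=2.6657  a^+=0.6286
step 3: x_pred=5.0908  r=-4.7908  x^+=3.0212  v^+=2.4608  a^+=0.4361
step 4: x_pred=5.9039  r=-2.6539  x^+=4.7574  v^+=2.4413  a^+=0.3295
step 5: x_pred=7.5582  r=-9.6382  x^+=3.3945  v^+=1.0284  a^+=-0.0577
step 6: x_pred=4.4618  r=-10.4518  x^+=-0.0534  v^+=-0.9480  a^+=-0.4777
step 7: x_pred=-1.3411  r=1.0411  x^+=-0.8914  v^+=-1.2684  a^+=-0.4358
step 8: x_pred=-2.4980  r=-3.1820  x^+=-3.8726  v^+=-2.3176  a^+=-0.5637

x_post = -3.8726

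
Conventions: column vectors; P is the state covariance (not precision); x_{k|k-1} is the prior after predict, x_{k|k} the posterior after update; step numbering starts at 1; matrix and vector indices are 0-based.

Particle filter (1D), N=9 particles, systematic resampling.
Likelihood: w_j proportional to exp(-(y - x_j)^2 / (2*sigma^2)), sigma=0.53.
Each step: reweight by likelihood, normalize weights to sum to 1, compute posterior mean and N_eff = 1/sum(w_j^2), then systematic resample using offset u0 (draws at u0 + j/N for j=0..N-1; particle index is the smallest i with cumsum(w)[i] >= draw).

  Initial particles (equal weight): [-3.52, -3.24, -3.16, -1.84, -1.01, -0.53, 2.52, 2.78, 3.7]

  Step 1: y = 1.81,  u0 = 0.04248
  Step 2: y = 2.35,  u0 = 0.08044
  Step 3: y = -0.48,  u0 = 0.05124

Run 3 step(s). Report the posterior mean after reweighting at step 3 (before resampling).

post_mean = 2.5270

step 1: w=[0.0000, 0.0000, 0.0000, 0.0000, 0.0000, 0.0001, 0.6831, 0.3139, 0.0029]  mean=2.6047  Neff=1.7694  idx=[6, 6, 6, 6, 6, 6, 7, 7, 7]
step 2: w=[0.1209, 0.1209, 0.1209, 0.1209, 0.1209, 0.1209, 0.0916, 0.0916, 0.0916]  mean=2.5914  Neff=8.8630  idx=[0, 1, 2, 3, 4, 5, 6, 7, 8]
step 3: w=[0.1622, 0.1622, 0.1622, 0.1622, 0.1622, 0.1622, 0.0090, 0.0090, 0.0090]  mean=2.5270  Neff=6.3260  idx=[0, 1, 1, 2, 3, 3, 4, 5, 5]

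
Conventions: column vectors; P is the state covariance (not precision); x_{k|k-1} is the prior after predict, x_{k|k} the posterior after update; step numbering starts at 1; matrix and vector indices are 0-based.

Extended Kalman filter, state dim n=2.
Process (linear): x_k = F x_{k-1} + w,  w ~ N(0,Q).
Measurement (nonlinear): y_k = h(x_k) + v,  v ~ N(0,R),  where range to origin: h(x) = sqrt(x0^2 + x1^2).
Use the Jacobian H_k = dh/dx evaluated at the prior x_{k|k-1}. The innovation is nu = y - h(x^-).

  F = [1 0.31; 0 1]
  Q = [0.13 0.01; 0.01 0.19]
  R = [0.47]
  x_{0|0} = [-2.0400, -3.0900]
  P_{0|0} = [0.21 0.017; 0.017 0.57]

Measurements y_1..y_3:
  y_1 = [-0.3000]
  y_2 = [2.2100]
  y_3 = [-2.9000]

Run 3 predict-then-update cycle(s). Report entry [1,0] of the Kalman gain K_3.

K[1,0] = -0.3638

step 1: x^-=[-2.9979, -3.0900]  P^-=[0.4053 0.2037; 0.2037 0.7600]  H_jac=[-0.6963 -0.7177]  S=[1.2616]  K=[-0.3396; -0.5448]  nu=[-4.6053]  x^+=[-1.4340, -0.5811]  P^+=[0.2598 -0.0297; -0.0297 0.3856]
step 2: x^-=[-1.6142, -0.5811]  P^-=[0.4085 0.0998; 0.0998 0.5756]  H_jac=[-0.9409 -0.3387]  S=[0.9613]  K=[-0.4350; -0.3005]  nu=[0.4944]  x^+=[-1.8292, -0.7297]  P^+=[0.2266 -0.0258; -0.0258 0.4887]
step 3: x^-=[-2.0554, -0.7297]  P^-=[0.3875 0.1357; 0.1357 0.6787]  H_jac=[-0.9424 -0.3346]  S=[0.9757]  K=[-0.4208; -0.3638]  nu=[-5.0811]  x^+=[0.0829, 1.1187]  P^+=[0.2147 -0.0137; -0.0137 0.5496]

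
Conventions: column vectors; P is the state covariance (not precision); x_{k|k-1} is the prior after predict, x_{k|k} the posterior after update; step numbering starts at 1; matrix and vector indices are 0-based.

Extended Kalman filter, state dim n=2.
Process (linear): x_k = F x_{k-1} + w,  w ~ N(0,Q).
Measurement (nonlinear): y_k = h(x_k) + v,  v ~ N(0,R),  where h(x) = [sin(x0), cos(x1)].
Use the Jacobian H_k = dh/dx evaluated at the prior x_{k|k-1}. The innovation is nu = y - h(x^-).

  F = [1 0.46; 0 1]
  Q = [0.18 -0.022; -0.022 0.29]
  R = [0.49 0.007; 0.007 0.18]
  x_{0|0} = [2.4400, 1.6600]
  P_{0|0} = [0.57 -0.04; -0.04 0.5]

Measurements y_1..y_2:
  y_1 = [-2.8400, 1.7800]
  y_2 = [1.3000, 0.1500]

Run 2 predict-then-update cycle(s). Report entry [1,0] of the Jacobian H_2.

H_jac[1,0] = 0.0000

step 1: x^-=[3.2036, 1.6600]  P^-=[0.8190 0.1680; 0.1680 0.7900]  H_jac=[-0.9981 0.0000; 0.0000 -0.9960]  S=[1.3059 0.1740; 0.1740 0.9637]  K=[-0.6177 -0.0621; -0.0201 -0.8128]  nu=[-2.7780, 1.8691]  x^+=[4.8035, 0.1965]  P^+=[0.3037 0.0156; 0.0156 0.1470]
step 2: x^-=[4.8939, 0.1965]  P^-=[0.5291 0.0612; 0.0612 0.4370]  H_jac=[0.1805 0.0000; 0.0000 -0.1953]  S=[0.5072 0.0048; 0.0048 0.1967]  K=[0.1889 -0.0654; 0.0259 -0.4346]  nu=[2.2836, -0.8307]  x^+=[5.3797, 0.6168]  P^+=[0.5103 0.0535; 0.0535 0.3997]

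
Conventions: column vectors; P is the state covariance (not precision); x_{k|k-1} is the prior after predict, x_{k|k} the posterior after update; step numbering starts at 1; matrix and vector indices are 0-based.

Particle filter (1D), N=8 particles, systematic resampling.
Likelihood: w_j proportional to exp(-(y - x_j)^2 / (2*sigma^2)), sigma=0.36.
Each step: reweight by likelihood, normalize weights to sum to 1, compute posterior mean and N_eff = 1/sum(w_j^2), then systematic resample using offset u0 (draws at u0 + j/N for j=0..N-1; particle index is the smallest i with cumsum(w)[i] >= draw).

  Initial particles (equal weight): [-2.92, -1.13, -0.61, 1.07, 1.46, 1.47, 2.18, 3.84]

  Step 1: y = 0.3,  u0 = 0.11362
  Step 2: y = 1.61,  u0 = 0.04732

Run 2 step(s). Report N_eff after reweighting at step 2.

N_eff = 4.6910

step 1: w=[0.0000, 0.0024, 0.2669, 0.6613, 0.0362, 0.0331, 0.0000, 0.0000]  mean=0.6437  Neff=1.9571  idx=[2, 2, 3, 3, 3, 3, 3, 5]
step 2: w=[0.0000, 0.0000, 0.1273, 0.1273, 0.1273, 0.1273, 0.1273, 0.3635]  mean=1.2154  Neff=4.6910  idx=[2, 3, 4, 5, 6, 7, 7, 7]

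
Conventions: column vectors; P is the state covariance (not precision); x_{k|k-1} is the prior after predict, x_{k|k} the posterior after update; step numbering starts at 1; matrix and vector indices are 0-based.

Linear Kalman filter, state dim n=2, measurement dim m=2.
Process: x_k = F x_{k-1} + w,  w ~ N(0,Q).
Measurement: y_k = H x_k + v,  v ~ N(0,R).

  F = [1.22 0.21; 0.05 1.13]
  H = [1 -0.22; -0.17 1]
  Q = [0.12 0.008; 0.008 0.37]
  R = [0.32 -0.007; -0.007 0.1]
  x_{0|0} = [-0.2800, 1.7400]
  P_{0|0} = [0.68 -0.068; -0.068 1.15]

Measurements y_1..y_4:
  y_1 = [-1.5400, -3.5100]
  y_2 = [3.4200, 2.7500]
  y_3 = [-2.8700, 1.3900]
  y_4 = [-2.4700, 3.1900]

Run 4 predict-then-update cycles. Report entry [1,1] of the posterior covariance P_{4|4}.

step 1: x^-=[0.0238, 1.9522]  P^-=[1.1480 0.2279; 0.2279 1.8325]  S=[1.4564 -0.3689; -0.3689 1.8881]  K=[0.7977 0.1732; 0.1265 0.9747]  nu=[-1.1343, -5.4582]  x^+=[-1.8262, -3.5115]  P^+=[0.2666 0.0571; 0.0571 0.1063]
step 2: x^-=[-2.9654, -4.0593]  P^-=[0.5507 0.1287; 0.1287 0.5128]  S=[0.8389 -0.0799; -0.0799 0.5850]  K=[0.6367 0.1470; 0.1002 0.8529]  nu=[5.4924, 6.3051]  x^+=[1.4585, 1.8690]  P^+=[0.2129 0.0464; 0.0464 0.0925]
step 3: x^-=[2.1718, 2.1849]  P^-=[0.4648 0.1074; 0.1074 0.4939]  S=[0.7614 -0.0832; -0.0832 0.5708]  K=[0.5943 0.1364; 0.0909 0.8465]  nu=[-4.5611, -0.4257]  x^+=[-0.5970, 1.4098]  P^+=[0.1987 0.0433; 0.0433 0.0914]
step 4: x^-=[-0.4322, 1.5633]  P^-=[0.4420 0.1019; 0.1019 0.4921]  S=[0.7410 -0.0847; -0.0847 0.5702]  K=[0.5815 0.1333; 0.0881 0.8457]  nu=[-1.6938, 1.5532]  x^+=[-1.2101, 2.7276]  P^+=[0.1945 0.0423; 0.0423 0.0911]

P_post[1,1] = 0.0911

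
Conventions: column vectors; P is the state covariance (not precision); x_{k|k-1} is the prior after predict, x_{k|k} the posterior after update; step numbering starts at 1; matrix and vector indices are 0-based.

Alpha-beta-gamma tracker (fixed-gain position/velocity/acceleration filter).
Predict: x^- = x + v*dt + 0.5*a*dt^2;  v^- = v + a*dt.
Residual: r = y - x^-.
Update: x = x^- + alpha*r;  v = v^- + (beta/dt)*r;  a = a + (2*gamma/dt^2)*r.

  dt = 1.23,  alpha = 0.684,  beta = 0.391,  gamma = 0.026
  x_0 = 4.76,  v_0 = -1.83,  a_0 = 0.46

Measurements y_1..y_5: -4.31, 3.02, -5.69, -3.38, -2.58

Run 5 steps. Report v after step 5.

v_post = 0.5991

step 1: x_pred=2.8571  r=-7.1671  x^+=-2.0452  v^+=-3.5425  a^+=0.2137
step 2: x_pred=-6.2409  r=9.2609  x^+=0.0936  v^+=-0.3358  a^+=0.5320
step 3: x_pred=0.0829  r=-5.7729  x^+=-3.8658  v^+=-1.5166  a^+=0.3335
step 4: x_pred=-5.4789  r=2.0989  x^+=-4.0432  v^+=-0.4392  a^+=0.4057
step 5: x_pred=-4.2765  r=1.6965  x^+=-3.1161  v^+=0.5991  a^+=0.4640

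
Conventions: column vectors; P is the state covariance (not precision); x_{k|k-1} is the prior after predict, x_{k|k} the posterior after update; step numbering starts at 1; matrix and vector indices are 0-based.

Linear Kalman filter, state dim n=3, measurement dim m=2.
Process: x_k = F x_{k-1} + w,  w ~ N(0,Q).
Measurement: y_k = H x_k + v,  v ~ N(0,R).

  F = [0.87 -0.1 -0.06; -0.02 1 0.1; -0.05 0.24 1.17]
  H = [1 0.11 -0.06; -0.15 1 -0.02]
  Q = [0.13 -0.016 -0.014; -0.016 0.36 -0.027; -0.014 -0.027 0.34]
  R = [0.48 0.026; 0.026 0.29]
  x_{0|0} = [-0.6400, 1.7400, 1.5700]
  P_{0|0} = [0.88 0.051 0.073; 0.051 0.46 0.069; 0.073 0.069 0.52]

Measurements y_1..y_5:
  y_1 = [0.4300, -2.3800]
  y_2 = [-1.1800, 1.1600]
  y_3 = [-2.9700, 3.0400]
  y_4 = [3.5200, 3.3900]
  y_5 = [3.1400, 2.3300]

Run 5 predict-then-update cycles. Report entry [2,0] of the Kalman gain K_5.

step 1: x^-=[-0.8250, 1.9098, 2.2865]  P^-=[0.7869 -0.0344 -0.0235; -0.0344 0.8370 0.2226; -0.0235 0.2226 1.1095]  S=[1.2733 -0.0460; -0.0460 1.1464]  K=[0.6122 -0.1079; 0.0613 0.7332; -0.0451 0.1761]  nu=[1.1821, -4.3678]  x^+=[0.3702, -1.2201, 1.4640]  P^+=[0.2902 0.0289 0.0387; 0.0289 0.2201 0.0771; 0.0387 0.0771 1.0706]
step 2: x^-=[0.3562, -1.0811, 1.4015]  P^-=[0.3476 -0.0263 -0.0715; -0.0263 0.6050 0.2408; -0.0715 0.2408 1.8571]  S=[0.8412 0.0026; 0.0026 0.9014]  K=[0.4151 -0.0866; 0.0286 0.6701; -0.1868 0.2383]  nu=[-1.3332, 2.3226]  x^+=[-0.3983, 0.4372, 2.2041]  P^+=[0.1960 0.0153 0.0120; 0.0153 0.1994 0.1016; 0.0120 0.1016 1.7768]
step 3: x^-=[-0.5225, 0.6656, 2.7036]  P^-=[0.2841 -0.0427 -0.1499; -0.0427 0.5969 0.3491; -0.1499 0.3491 2.8395]  S=[0.7855 -0.0096; -0.0096 0.8924]  K=[0.3660 -0.0883; 0.0107 0.6684; -0.3546 0.3489]  nu=[-2.3585, 2.3501]  x^+=[-1.5933, 2.2110, 4.3598]  P^+=[0.1713 0.0092 -0.0189; 0.0092 0.1983 0.1417; -0.0189 0.1417 2.6297]
step 4: x^-=[-1.8689, 2.6788, 5.7112]  P^-=[0.2731 -0.0581 -0.2468; -0.0581 0.6127 0.4977; -0.2468 0.4977 4.0333]  S=[0.7853 -0.0282; -0.0282 0.9066]  K=[0.3552 -0.0929; -0.0021 0.6745; -0.5353 0.4842]  nu=[5.4369, 0.5451]  x^+=[0.0116, 3.0353, 3.0647]  P^+=[0.1644 0.0060 -0.0505; 0.0060 0.2002 0.1906; -0.0505 0.1906 3.5811]
step 5: x^-=[-0.4773, 3.3415, 4.3136]  P^-=[0.2758 -0.0730 -0.3526; -0.0730 0.6342 0.6688; -0.3526 0.6688 5.3669]  S=[0.8003 -0.0487; -0.0487 0.9256]  K=[0.3552 -0.0972; -0.0127 0.6819; -0.7130 0.6263]  nu=[3.5085, -0.9969]  x^+=[0.8658, 2.6173, 1.1877]  P^+=[0.1628 0.0039 -0.0794; 0.0039 0.2028 0.2423; -0.0794 0.2423 4.5535]

K[2,0] = -0.7130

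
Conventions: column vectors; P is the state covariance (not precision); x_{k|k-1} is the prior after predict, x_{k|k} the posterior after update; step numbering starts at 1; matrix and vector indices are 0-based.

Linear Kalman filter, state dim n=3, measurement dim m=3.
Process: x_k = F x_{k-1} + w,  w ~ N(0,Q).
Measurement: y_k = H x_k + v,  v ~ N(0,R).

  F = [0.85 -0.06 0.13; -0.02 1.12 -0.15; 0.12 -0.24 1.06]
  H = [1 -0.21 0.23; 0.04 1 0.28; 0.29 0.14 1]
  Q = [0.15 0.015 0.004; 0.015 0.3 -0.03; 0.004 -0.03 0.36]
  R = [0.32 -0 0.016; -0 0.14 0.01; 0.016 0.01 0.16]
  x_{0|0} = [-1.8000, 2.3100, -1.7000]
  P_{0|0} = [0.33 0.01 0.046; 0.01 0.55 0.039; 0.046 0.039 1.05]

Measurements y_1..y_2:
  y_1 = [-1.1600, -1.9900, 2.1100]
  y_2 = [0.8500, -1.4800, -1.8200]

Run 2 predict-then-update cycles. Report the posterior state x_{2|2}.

step 1: x^-=[-1.8896, 2.8782, -2.5724]  P^-=[0.4167 -0.0385 0.2266; -0.0385 1.0004 -0.2983; 0.2266 -0.2983 1.5675]  S=[1.0129 -0.1161 0.7597; -0.1161 1.0989 0.2999; 0.7597 0.2999 1.8269]  K=[0.5162 0.1046 -0.0446; -0.0472 0.8877 -0.2188; -0.0585 -0.1197 0.9151]  nu=[1.9257, -4.0723, 4.8274]  x^+=[-1.5369, -1.8838, 2.2200]  P^+=[0.1814 0.0219 -0.0535; 0.0219 0.1358 -0.0523; -0.0535 -0.0523 0.1671]
step 2: x^-=[-0.9047, -2.4122, 2.6209]  P^-=[0.2711 0.0193 -0.0012; 0.0193 0.4905 -0.1523; -0.0012 -0.1523 0.5699]  S=[0.6489 -0.0627 0.2386; -0.0627 0.5918 0.0887; 0.2386 0.0887 0.7205]  K=[0.4383 0.1038 -0.0468; -0.0364 0.7830 -0.1926; -0.0527 -0.1121 0.7921]  nu=[0.6454, 0.2345, -3.8408]  x^+=[-0.4179, -1.5123, -0.4817]  P^+=[0.1548 0.0211 -0.0473; 0.0211 0.1199 -0.0465; -0.0473 -0.0465 0.1450]

x_post = [-0.4179, -1.5123, -0.4817]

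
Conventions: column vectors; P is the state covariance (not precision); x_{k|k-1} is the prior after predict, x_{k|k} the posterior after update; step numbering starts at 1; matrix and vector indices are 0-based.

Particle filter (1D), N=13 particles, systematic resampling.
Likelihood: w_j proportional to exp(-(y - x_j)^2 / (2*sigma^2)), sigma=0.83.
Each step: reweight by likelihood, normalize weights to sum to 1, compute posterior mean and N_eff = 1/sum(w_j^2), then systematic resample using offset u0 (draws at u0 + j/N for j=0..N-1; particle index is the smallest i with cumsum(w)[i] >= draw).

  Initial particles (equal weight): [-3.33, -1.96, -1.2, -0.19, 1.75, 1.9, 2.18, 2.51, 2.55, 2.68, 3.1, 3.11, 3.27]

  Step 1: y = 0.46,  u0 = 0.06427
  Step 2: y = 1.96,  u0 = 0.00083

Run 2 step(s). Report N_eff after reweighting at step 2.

N_eff = 6.3623

step 1: w=[0.0000, 0.0086, 0.0817, 0.4443, 0.1804, 0.1340, 0.0705, 0.0286, 0.0254, 0.0169, 0.0038, 0.0037, 0.0020]  mean=0.7362  Neff=3.8247  idx=[2, 3, 3, 3, 3, 3, 3, 4, 4, 5, 5, 6, 9]
step 2: w=[0.0001, 0.0060, 0.0060, 0.0060, 0.0060, 0.0060, 0.0060, 0.1672, 0.1672, 0.1721, 0.1721, 0.1666, 0.1185]  mean=1.9130  Neff=6.3623  idx=[1, 7, 7, 8, 8, 9, 9, 9, 10, 10, 11, 11, 12]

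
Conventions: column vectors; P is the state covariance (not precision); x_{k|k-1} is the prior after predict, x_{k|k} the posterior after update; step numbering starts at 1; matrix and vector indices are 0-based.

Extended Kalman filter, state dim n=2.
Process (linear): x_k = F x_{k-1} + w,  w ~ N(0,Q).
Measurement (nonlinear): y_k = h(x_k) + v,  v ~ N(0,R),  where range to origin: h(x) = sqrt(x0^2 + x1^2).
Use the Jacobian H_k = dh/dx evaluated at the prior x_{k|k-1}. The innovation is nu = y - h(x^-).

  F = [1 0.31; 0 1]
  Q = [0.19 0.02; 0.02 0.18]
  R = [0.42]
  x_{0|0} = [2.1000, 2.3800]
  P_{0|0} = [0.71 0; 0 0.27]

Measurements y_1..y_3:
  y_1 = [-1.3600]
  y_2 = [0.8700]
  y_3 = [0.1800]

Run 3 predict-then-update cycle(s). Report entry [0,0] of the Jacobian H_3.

step 1: x^-=[2.8378, 2.3800]  P^-=[0.9259 0.1037; 0.1037 0.4500]  H_jac=[0.7662 0.6426]  S=[1.2515]  K=[0.6201; 0.2945]  nu=[-5.0637]  x^+=[-0.3023, 0.8885]  P^+=[0.4447 -0.1249; -0.1249 0.3414]
step 2: x^-=[-0.0269, 0.8885]  P^-=[0.5900 0.0009; 0.0009 0.5214]  H_jac=[-0.0302 0.9995]  S=[0.9414]  K=[-0.0179; 0.5536]  nu=[-0.0189]  x^+=[-0.0265, 0.8781]  P^+=[0.5897 0.0103; 0.0103 0.2329]
step 3: x^-=[0.2457, 0.8781]  P^-=[0.8085 0.1025; 0.1025 0.4129]  H_jac=[0.2694 0.9630]  S=[0.9148]  K=[0.3460; 0.4649]  nu=[-0.7318]  x^+=[-0.0076, 0.5379]  P^+=[0.6990 -0.0446; -0.0446 0.2152]

H_jac[0,0] = 0.2694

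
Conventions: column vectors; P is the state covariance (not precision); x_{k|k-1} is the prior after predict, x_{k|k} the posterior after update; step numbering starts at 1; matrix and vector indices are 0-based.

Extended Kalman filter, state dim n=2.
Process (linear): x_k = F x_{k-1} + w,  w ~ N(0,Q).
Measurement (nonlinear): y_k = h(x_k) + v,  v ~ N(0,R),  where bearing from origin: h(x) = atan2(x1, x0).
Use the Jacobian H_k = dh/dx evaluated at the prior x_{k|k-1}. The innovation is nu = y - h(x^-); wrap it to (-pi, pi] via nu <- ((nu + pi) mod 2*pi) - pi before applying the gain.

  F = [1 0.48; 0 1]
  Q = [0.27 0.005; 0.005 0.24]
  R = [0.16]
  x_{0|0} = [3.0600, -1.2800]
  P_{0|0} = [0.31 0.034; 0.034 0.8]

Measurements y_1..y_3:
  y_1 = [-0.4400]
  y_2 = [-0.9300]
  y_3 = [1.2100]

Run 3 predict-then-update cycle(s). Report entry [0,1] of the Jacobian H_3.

step 1: x^-=[2.4456, -1.2800]  P^-=[0.7970 0.4230; 0.4230 1.0400]  H_jac=[0.1680 0.3210]  S=[0.3353]  K=[0.8043; 1.2077]  nu=[0.0422]  x^+=[2.4795, -1.2291]  P^+=[0.5801 0.0973; 0.0973 0.5511]
step 2: x^-=[1.8896, -1.2291]  P^-=[1.0705 0.3669; 0.3669 0.7911]  H_jac=[0.2419 0.3719]  S=[0.3980]  K=[0.9933; 0.9620]  nu=[-0.3533]  x^+=[1.5386, -1.5690]  P^+=[0.6778 -0.0135; -0.0135 0.4227]
step 3: x^-=[0.7855, -1.5690]  P^-=[1.0322 0.1944; 0.1944 0.6627]  H_jac=[0.5096 0.2552]  S=[0.5218]  K=[1.1032; 0.5139]  nu=[2.3166]  x^+=[3.3413, -0.3784]  P^+=[0.3972 -0.1014; -0.1014 0.5249]

H_jac[0,1] = 0.2552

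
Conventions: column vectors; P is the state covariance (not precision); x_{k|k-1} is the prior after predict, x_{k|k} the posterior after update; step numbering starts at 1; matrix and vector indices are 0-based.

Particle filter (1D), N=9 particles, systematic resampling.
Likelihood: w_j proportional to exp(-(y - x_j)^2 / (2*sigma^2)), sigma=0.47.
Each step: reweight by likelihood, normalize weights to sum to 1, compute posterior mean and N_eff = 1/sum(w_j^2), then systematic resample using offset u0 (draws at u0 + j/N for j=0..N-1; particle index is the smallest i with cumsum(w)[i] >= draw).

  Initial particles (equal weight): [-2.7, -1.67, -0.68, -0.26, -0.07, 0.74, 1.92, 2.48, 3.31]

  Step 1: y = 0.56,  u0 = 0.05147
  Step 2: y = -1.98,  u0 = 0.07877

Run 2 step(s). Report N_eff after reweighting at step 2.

step 1: w=[0.0000, 0.0000, 0.0192, 0.1363, 0.2544, 0.5804, 0.0095, 0.0001, 0.0000]  mean=0.3818  Neff=2.3774  idx=[3, 4, 4, 4, 5, 5, 5, 5, 5]
step 2: w=[0.6135, 0.1288, 0.1288, 0.1288, 0.0000, 0.0000, 0.0000, 0.0000, 0.0000]  mean=-0.1865  Neff=2.3465  idx=[0, 0, 0, 0, 0, 1, 2, 2, 3]

N_eff = 2.3465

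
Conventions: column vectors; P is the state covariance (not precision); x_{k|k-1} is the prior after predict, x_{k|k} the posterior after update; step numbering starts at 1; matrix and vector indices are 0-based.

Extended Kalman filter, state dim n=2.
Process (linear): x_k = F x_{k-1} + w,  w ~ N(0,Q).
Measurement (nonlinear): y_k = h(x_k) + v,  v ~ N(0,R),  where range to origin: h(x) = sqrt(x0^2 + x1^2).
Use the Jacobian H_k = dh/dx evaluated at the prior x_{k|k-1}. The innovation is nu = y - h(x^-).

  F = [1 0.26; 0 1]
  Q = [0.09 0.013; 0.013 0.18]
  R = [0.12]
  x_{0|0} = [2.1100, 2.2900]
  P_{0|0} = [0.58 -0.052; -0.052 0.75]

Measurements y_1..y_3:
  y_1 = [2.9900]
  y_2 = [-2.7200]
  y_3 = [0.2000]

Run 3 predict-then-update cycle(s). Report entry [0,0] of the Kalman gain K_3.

K[0,0] = 0.0839

step 1: x^-=[2.7054, 2.2900]  P^-=[0.6937 0.1560; 0.1560 0.9300]  H_jac=[0.7633 0.6461]  S=[1.0662]  K=[0.5911; 0.6752]  nu=[-0.5545]  x^+=[2.3776, 1.9156]  P^+=[0.3211 -0.2696; -0.2696 0.4439]
step 2: x^-=[2.8757, 1.9156]  P^-=[0.3009 -0.1412; -0.1412 0.6239]  H_jac=[0.8323 0.5544]  S=[0.3899]  K=[0.4416; 0.5857]  nu=[-6.1753]  x^+=[0.1486, -1.7014]  P^+=[0.2249 -0.2420; -0.2420 0.4901]
step 3: x^-=[-0.2938, -1.7014]  P^-=[0.2222 -0.1016; -0.1016 0.6701]  H_jac=[-0.1702 -0.9854]  S=[0.7431]  K=[0.0839; -0.8654]  nu=[-1.5266]  x^+=[-0.4218, -0.3803]  P^+=[0.2169 -0.0477; -0.0477 0.1136]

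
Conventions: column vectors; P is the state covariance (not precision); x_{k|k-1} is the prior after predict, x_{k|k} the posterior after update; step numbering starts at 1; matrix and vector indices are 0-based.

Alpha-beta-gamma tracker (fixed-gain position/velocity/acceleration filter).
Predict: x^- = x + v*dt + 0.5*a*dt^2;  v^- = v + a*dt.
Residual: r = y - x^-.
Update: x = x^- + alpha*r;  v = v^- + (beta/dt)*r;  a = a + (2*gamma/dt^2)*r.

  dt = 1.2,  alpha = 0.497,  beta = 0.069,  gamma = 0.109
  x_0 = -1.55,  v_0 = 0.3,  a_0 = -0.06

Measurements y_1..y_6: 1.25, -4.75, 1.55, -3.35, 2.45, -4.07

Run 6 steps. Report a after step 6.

step 1: x_pred=-1.2332  r=2.4832  x^+=0.0010  v^+=0.3708  a^+=0.3159
step 2: x_pred=0.6734  r=-5.4234  x^+=-2.0220  v^+=0.4381  a^+=-0.5051
step 3: x_pred=-1.8601  r=3.4101  x^+=-0.1653  v^+=0.0280  a^+=0.0111
step 4: x_pred=-0.1236  r=-3.2264  x^+=-1.7271  v^+=-0.1441  a^+=-0.4773
step 5: x_pred=-2.2438  r=4.6938  x^+=0.0890  v^+=-0.4470  a^+=0.2333
step 6: x_pred=-0.2794  r=-3.7906  x^+=-2.1633  v^+=-0.3850  a^+=-0.3406

a_post = -0.3406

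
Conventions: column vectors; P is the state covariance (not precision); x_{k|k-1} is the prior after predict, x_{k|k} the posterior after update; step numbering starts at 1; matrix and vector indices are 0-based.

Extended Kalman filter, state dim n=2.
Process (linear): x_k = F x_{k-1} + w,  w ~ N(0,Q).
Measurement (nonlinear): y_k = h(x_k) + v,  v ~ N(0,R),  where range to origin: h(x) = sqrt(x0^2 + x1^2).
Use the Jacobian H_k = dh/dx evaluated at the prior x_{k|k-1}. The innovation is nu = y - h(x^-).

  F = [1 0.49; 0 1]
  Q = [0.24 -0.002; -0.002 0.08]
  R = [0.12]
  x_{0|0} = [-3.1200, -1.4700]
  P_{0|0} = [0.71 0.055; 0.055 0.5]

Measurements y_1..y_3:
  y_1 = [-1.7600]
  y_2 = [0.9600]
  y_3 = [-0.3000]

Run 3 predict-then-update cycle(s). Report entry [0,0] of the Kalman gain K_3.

K[0,0] = 0.6980

step 1: x^-=[-3.8403, -1.4700]  P^-=[1.1240 0.2980; 0.2980 0.5800]  H_jac=[-0.9339 -0.3575]  S=[1.3734]  K=[-0.8418; -0.3536]  nu=[-5.8720]  x^+=[1.1031, 0.6064]  P^+=[0.1506 -0.1108; -0.1108 0.4083]
step 2: x^-=[1.4002, 0.6064]  P^-=[0.3800 0.0872; 0.0872 0.4883]  H_jac=[0.9176 0.3974]  S=[0.5807]  K=[0.6602; 0.4720]  nu=[-0.5659]  x^+=[1.0266, 0.3393]  P^+=[0.1269 -0.0937; -0.0937 0.3589]
step 3: x^-=[1.1929, 0.3393]  P^-=[0.3612 0.0801; 0.0801 0.4389]  H_jac=[0.9618 0.2736]  S=[0.5292]  K=[0.6980; 0.3726]  nu=[-1.5402]  x^+=[0.1179, -0.2345]  P^+=[0.1034 -0.0575; -0.0575 0.3655]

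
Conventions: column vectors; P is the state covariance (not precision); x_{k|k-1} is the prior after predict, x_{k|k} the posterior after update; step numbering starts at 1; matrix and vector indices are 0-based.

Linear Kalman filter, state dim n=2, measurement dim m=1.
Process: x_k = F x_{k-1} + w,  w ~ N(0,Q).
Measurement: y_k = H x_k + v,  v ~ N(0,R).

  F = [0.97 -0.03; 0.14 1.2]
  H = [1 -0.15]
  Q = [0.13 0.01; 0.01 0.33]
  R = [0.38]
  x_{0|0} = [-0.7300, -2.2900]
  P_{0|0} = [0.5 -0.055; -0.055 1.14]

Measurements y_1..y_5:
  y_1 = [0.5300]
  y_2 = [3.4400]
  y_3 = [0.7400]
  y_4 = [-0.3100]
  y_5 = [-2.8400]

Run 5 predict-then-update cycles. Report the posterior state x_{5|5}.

x_post = [-0.8837, 0.0830]

step 1: x^-=[-0.6394, -2.8502]  P^-=[0.6047 -0.0269; -0.0269 1.9629]  S=[1.0369]  K=[0.5870; -0.3099]  nu=[0.7419]  x^+=[-0.2039, -3.0801]  P^+=[0.2473 0.1617; 0.1617 1.8633]
step 2: x^-=[-0.1054, -3.7247]  P^-=[0.3550 0.1641; 0.1641 3.0724]  S=[0.7549]  K=[0.4376; -0.3931]  nu=[2.9867]  x^+=[1.2017, -4.8989]  P^+=[0.2104 0.2940; 0.2940 2.9557]
step 3: x^-=[1.3126, -5.7104]  P^-=[0.3135 0.2731; 0.2731 4.6891]  S=[0.7171]  K=[0.3801; -0.6000]  nu=[-1.4292]  x^+=[0.7694, -4.8529]  P^+=[0.2099 0.4366; 0.4366 4.4309]
step 4: x^-=[0.8919, -5.7157]  P^-=[0.3061 0.3854; 0.3854 6.8614]  S=[0.7249]  K=[0.3425; -0.8882]  nu=[-2.0593]  x^+=[0.1866, -3.8867]  P^+=[0.2210 0.6059; 0.6059 6.2896]
step 5: x^-=[0.2976, -4.6379]  P^-=[0.3084 0.5163; 0.5163 9.5949]  S=[0.7494]  K=[0.3082; -1.2316]  nu=[-3.8333]  x^+=[-0.8837, 0.0830]  P^+=[0.2372 0.8008; 0.8008 8.4583]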